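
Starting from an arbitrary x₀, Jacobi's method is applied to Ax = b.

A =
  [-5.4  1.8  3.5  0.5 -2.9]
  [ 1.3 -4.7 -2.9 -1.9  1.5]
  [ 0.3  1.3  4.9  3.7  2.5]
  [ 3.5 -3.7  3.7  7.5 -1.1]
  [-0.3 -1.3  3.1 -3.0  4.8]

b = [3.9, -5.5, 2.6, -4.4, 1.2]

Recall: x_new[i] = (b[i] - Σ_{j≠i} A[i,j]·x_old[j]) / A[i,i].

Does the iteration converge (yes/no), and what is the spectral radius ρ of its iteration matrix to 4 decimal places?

no, ρ = 1.2403

Diagonal D = diag(-5.4, -4.7, 4.9, 7.5, 4.8); L, U strict lower/upper.
T_J = -D⁻¹(L+U): T[2,3] = -(3.7)/(4.9) = -0.7551; T[2,2] = 0.
  T[0,:] = [+0.0000, +0.3333, +0.6481, +0.0926, -0.5370]
  T[1,:] = [+0.2766, +0.0000, -0.6170, -0.4043, +0.3191]
  T[2,:] = [-0.0612, -0.2653, +0.0000, -0.7551, -0.5102]
  T[3,:] = [-0.4667, +0.4933, -0.4933, +0.0000, +0.1467]
  T[4,:] = [+0.0625, +0.2708, -0.6458, +0.6250, +0.0000]
eigenvalue magnitudes: 1.2403, 0.8595, 0.8595, 0.5628, 0.3800.
spectral radius ρ = 1.2403; 1.2403 > 1: divergent.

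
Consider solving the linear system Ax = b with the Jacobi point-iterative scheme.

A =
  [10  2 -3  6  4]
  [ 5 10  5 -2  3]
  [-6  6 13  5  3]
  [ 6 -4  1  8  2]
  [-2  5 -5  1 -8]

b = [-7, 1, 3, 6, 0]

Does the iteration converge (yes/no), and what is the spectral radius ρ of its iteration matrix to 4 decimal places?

A = D + L + U where D = diag(10, 10, 13, 8, -8).
Jacobi: T = -D⁻¹(L+U), T[2,0] = -(-6)/(13) = +0.4615; T[2,2] = 0.
  T[0,:] = [+0.0000, -0.2000, +0.3000, -0.6000, -0.4000]
  T[1,:] = [-0.5000, +0.0000, -0.5000, +0.2000, -0.3000]
  T[2,:] = [+0.4615, -0.4615, +0.0000, -0.3846, -0.2308]
  T[3,:] = [-0.7500, +0.5000, -0.1250, +0.0000, -0.2500]
  T[4,:] = [-0.2500, +0.6250, -0.6250, +0.1250, +0.0000]
eigenvalue magnitudes: 1.2855, 0.4847, 0.4847, 0.4093, 0.0370.
spectral radius ρ = 1.2855; 1.2855 > 1, so it fails to converge.

no, ρ = 1.2855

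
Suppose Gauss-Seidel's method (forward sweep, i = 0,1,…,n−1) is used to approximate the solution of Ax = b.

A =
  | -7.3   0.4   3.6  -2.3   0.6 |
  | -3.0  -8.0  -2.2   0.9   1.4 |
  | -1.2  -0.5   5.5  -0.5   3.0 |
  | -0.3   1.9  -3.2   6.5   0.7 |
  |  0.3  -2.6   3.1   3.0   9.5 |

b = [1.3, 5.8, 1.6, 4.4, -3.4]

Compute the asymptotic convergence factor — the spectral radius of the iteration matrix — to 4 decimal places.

Let D = diag(-7.3, -8, 5.5, 6.5, 9.5); L, U the strict triangles.
GS T = -(D+L)⁻¹U: row 0 first, T[0,1] = -(0.4)/(-7.3) = +0.0548; later rows by forward substitution.
  T[0,:] = [+0.0000, +0.0548, +0.4932, -0.3151, +0.0822]
  T[1,:] = [+0.0000, -0.0205, -0.4599, +0.2307, +0.1442]
  T[2,:] = [+0.0000, +0.0101, +0.0658, +0.0431, -0.5144]
  T[3,:] = [+0.0000, +0.0135, +0.1896, -0.0607, -0.3993]
  T[4,:] = [+0.0000, -0.0149, -0.2228, +0.0782, +0.3308]
moduli |λ_i(T)| = 0.5097, 0.1835, 0.0144, 0.0035, 0.0000.
spectral radius ρ = 0.5097; 0.5097 < 1: convergent.

0.5097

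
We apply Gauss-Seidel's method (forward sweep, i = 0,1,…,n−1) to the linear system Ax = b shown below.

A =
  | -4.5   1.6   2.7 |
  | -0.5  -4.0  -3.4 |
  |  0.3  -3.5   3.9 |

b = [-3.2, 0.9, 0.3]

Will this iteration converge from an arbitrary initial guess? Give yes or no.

Let D = diag(-4.5, -4, 3.9); L, U the strict triangles.
Gauss-Seidel: T = -(D+L)⁻¹U, row 0 first, T[0,2] = -(2.7)/(-4.5) = +0.6000; later rows by forward substitution.
  T[0,:] = [+0.0000 +0.3556 +0.6000]
  T[1,:] = [+0.0000 -0.0444 -0.9250]
  T[2,:] = [+0.0000 -0.0672 -0.8763]
|eigenvalues of T|: 0.9453, 0.0246, 0.0000.
spectral radius ρ = 0.9453; 0.9453 < 1: convergent.

yes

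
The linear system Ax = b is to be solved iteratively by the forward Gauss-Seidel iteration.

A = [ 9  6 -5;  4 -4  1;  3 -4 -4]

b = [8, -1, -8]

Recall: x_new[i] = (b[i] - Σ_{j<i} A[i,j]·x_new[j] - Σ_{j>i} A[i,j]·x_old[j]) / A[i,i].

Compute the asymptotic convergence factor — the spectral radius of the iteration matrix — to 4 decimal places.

Let D = diag(9, -4, -4); L, U the strict triangles.
GS T = -(D+L)⁻¹U: row 0 first, T[0,2] = -(-5)/(9) = +0.5556; later rows by forward substitution.
  T[0,:] = [+0.0000 -0.6667 +0.5556]
  T[1,:] = [+0.0000 -0.6667 +0.8056]
  T[2,:] = [+0.0000 +0.1667 -0.3889]
|roots of det(T-λI)|: 0.9196, 0.1359, 0.0000.
ρ = 0.9196; 0.9196 < 1, so it converges for any x₀.

0.9196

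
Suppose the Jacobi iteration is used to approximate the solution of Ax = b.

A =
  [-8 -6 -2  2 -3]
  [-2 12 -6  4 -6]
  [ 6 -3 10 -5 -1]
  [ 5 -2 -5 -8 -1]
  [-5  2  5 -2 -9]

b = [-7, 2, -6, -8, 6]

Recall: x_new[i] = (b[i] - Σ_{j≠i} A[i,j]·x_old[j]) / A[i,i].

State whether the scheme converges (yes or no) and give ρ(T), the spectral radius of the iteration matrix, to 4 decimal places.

no, ρ = 1.1849

Write A = D+L+U with D = diag(-8, 12, 10, -8, -9).
T_J = -D⁻¹(L+U): T[1,3] = -(4)/(12) = -0.3333; T[1,1] = 0.
  T[0,:] = [+0.0000, -0.7500, -0.2500, +0.2500, -0.3750]
  T[1,:] = [+0.1667, +0.0000, +0.5000, -0.3333, +0.5000]
  T[2,:] = [-0.6000, +0.3000, +0.0000, +0.5000, +0.1000]
  T[3,:] = [+0.6250, -0.2500, -0.6250, +0.0000, -0.1250]
  T[4,:] = [-0.5556, +0.2222, +0.5556, -0.2222, +0.0000]
|eigenvalues of T|: 1.1849, 0.8058, 0.8058, 0.1673, 0.1673.
ρ = 1.1849; 1.1849 > 1, so it fails to converge.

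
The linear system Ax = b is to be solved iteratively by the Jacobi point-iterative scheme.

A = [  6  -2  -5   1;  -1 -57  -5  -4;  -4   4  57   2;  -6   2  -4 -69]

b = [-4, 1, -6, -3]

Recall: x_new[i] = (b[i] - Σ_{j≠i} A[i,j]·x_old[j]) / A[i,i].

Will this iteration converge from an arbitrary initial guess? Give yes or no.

A = D + L + U where D = diag(6, -57, 57, -69).
Jacobi: T = -D⁻¹(L+U), T[3,2] = -(-4)/(-69) = -0.0580; T[3,3] = 0.
  T[0,:] = [+0.0000 +0.3333 +0.8333 -0.1667]
  T[1,:] = [-0.0175 +0.0000 -0.0877 -0.0702]
  T[2,:] = [+0.0702 -0.0702 +0.0000 -0.0351]
  T[3,:] = [-0.0870 +0.0290 -0.0580 +0.0000]
moduli |λ_i(T)| = 0.2906, 0.2230, 0.1048, 0.0372.
spectral radius ρ = 0.2906; 0.2906 < 1, so it converges for any x₀.

yes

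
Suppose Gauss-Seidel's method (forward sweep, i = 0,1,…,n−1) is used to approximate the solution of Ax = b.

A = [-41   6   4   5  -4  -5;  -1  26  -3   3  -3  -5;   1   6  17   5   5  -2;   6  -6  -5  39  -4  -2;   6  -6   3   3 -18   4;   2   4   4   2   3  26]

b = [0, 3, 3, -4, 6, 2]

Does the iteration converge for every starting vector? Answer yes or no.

yes

Write A = D+L+U with D = diag(-41, 26, 17, 39, -18, 26).
Gauss-Seidel: T = -(D+L)⁻¹U, row 0 first, T[0,4] = -(-4)/(-41) = -0.0976; later rows by forward substitution.
  T[0,:] = [+0.0000 +0.1463 +0.0976 +0.1220 -0.0976 -0.1220]
  T[1,:] = [+0.0000 +0.0056 +0.1191 -0.1107 +0.1116 +0.1876]
  T[2,:] = [+0.0000 -0.0106 -0.0478 -0.2622 -0.3278 +0.0586]
  T[3,:] = [+0.0000 -0.0230 -0.0028 -0.0694 +0.0927 +0.1064]
  T[4,:] = [+0.0000 +0.0413 -0.0156 +0.0223 -0.1089 +0.1465]
  T[5,:] = [+0.0000 -0.0135 -0.0165 +0.0508 +0.0462 -0.0536]
|λ(T)| sorted: 0.2005, 0.1348, 0.1096, 0.0542, 0.0542, 0.0000.
ρ(T) = max|λ| = 0.2005; 0.2005 < 1, so it converges for any x₀.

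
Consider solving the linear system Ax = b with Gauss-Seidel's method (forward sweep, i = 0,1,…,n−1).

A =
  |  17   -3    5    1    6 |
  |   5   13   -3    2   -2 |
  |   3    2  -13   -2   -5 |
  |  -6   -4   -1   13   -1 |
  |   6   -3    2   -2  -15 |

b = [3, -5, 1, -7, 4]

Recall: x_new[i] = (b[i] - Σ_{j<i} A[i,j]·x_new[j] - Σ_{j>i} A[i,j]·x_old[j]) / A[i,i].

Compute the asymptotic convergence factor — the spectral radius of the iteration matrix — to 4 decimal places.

Split A = D + L + U, D = diag(17, 13, -13, 13, -15).
T_GS = -(D+L)⁻¹U: row 0 first, T[0,3] = -(1)/(17) = -0.0588; later rows by forward substitution.
  T[0,:] = [+0.0000, +0.1765, -0.2941, -0.0588, -0.3529]
  T[1,:] = [+0.0000, -0.0679, +0.3439, -0.1312, +0.2896]
  T[2,:] = [+0.0000, +0.0303, -0.0150, -0.1876, -0.4215]
  T[3,:] = [+0.0000, +0.0629, -0.0311, -0.0820, -0.0293]
  T[4,:] = [+0.0000, +0.0798, -0.1843, -0.0114, -0.2514]
|roots of det(T-λI)|: 0.5374, 0.1027, 0.1027, 0.0340, 0.0000.
spectral radius ρ = 0.5374; 0.5374 < 1: convergent.

0.5374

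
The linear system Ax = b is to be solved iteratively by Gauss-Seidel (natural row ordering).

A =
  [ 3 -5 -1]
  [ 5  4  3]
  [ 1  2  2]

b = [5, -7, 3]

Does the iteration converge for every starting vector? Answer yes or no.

no

Let D = diag(3, 4, 2); L, U the strict triangles.
GS T = -(D+L)⁻¹U: row 0 first, T[0,2] = -(-1)/(3) = +0.3333; later rows by forward substitution.
  T[0,:] = [+0.0000  +1.6667  +0.3333]
  T[1,:] = [+0.0000  -2.0833  -1.1667]
  T[2,:] = [+0.0000  +1.2500  +1.0000]
|eigenvalues of T|: 1.5000, 0.4167, 0.0000.
ρ = 1.5000; 1.5000 > 1, so it fails to converge.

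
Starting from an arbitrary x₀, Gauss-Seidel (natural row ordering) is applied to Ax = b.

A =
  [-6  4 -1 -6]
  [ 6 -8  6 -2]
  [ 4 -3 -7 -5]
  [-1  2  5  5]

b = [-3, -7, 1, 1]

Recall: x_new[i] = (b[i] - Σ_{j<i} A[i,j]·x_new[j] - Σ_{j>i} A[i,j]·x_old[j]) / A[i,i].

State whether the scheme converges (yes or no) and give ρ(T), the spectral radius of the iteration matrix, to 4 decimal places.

no, ρ = 1.3784

Split A = D + L + U, D = diag(-6, -8, -7, 5).
GS T = -(D+L)⁻¹U: row 0 first, T[0,3] = -(-6)/(-6) = -1.0000; later rows by forward substitution.
  T[0,:] = [+0.0000 +0.6667 -0.1667 -1.0000]
  T[1,:] = [+0.0000 +0.5000 +0.6250 -1.0000]
  T[2,:] = [+0.0000 +0.1667 -0.3631 -0.8571]
  T[3,:] = [+0.0000 -0.2333 +0.0798 +1.0571]
|eigenvalues of T|: 1.3784, 0.3378, 0.1534, 0.0000.
ρ = 1.3784; 1.3784 > 1 ⇒ diverges.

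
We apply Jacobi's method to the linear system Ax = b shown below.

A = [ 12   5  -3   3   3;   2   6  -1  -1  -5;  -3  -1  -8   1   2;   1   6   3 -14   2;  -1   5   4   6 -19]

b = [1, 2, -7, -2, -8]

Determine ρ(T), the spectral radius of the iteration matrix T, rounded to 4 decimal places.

0.9161

A = D + L + U where D = diag(12, 6, -8, -14, -19).
Jacobi: T = -D⁻¹(L+U), T[1,0] = -(2)/(6) = -0.3333; T[1,1] = 0.
  T[0,:] = [+0.0000 -0.4167 +0.2500 -0.2500 -0.2500]
  T[1,:] = [-0.3333 +0.0000 +0.1667 +0.1667 +0.8333]
  T[2,:] = [-0.3750 -0.1250 +0.0000 +0.1250 +0.2500]
  T[3,:] = [+0.0714 +0.4286 +0.2143 +0.0000 +0.1429]
  T[4,:] = [-0.0526 +0.2632 +0.2105 +0.3158 +0.0000]
eigenvalue magnitudes: 0.9161, 0.4282, 0.4282, 0.2872, 0.2872.
spectral radius ρ = 0.9161; 0.9161 < 1 ⇒ converges.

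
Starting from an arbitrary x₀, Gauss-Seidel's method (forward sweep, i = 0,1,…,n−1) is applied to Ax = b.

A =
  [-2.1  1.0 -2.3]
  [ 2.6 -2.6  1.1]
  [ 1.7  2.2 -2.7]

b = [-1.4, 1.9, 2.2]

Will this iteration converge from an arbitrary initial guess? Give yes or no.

Let D = diag(-2.1, -2.6, -2.7); L, U the strict triangles.
T_GS = -(D+L)⁻¹U: row 0 first, T[0,1] = -(1)/(-2.1) = +0.4762; later rows by forward substitution.
  T[0,:] = [+0.0000  +0.4762  -1.0952]
  T[1,:] = [+0.0000  +0.4762  -0.6722]
  T[2,:] = [+0.0000  +0.6878  -1.2373]
eigenvalue magnitudes: 0.9018, 0.1407, 0.0000.
ρ = 0.9018; 0.9018 < 1: convergent.

yes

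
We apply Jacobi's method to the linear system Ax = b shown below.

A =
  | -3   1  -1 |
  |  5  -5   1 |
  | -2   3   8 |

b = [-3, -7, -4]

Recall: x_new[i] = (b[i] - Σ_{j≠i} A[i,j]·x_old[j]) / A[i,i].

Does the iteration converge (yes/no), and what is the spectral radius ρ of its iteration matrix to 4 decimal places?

yes, ρ = 0.6318

Split A = D + L + U, D = diag(-3, -5, 8).
Jacobi T = -D⁻¹(L+U): T[1,0] = -(5)/(-5) = +1.0000; T[1,1] = 0.
  T[0,:] = [+0.0000 +0.3333 -0.3333]
  T[1,:] = [+1.0000 +0.0000 +0.2000]
  T[2,:] = [+0.2500 -0.3750 +0.0000]
moduli |λ_i(T)| = 0.6318, 0.4735, 0.4735.
spectral radius ρ = 0.6318; 0.6318 < 1: convergent.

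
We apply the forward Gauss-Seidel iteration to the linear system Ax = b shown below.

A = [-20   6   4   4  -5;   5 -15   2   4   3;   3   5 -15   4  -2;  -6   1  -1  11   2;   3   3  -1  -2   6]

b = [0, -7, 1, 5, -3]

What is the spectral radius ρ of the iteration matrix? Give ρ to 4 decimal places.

Write A = D+L+U with D = diag(-20, -15, -15, 11, 6).
GS T = -(D+L)⁻¹U: row 0 first, T[0,1] = -(6)/(-20) = +0.3000; later rows by forward substitution.
  T[0,:] = [+0.0000, +0.3000, +0.2000, +0.2000, -0.2500]
  T[1,:] = [+0.0000, +0.1000, +0.2000, +0.3333, +0.1167]
  T[2,:] = [+0.0000, +0.0933, +0.1067, +0.4178, -0.1444]
  T[3,:] = [+0.0000, +0.1630, +0.1006, +0.1168, -0.3419]
  T[4,:] = [+0.0000, -0.1301, -0.1487, -0.1581, -0.0714]
moduli |λ_i(T)| = 0.6174, 0.2273, 0.2273, 0.0304, 0.0000.
ρ = 0.6174; 0.6174 < 1, so it converges for any x₀.

0.6174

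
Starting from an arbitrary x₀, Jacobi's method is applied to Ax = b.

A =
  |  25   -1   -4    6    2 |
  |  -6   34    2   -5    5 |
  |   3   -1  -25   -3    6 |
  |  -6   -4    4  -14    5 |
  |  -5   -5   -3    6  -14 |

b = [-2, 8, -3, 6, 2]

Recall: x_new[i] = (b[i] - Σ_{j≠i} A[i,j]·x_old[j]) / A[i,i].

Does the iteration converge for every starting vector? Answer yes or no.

yes

A = D + L + U where D = diag(25, 34, -25, -14, -14).
Jacobi T = -D⁻¹(L+U): T[1,4] = -(5)/(34) = -0.1471; T[1,1] = 0.
  T[0,:] = [+0.0000  +0.0400  +0.1600  -0.2400  -0.0800]
  T[1,:] = [+0.1765  +0.0000  -0.0588  +0.1471  -0.1471]
  T[2,:] = [+0.1200  -0.0400  +0.0000  -0.1200  +0.2400]
  T[3,:] = [-0.4286  -0.2857  +0.2857  +0.0000  +0.3571]
  T[4,:] = [-0.3571  -0.3571  -0.2143  +0.4286  +0.0000]
|λ(T)| sorted: 0.6346, 0.3579, 0.3579, 0.1573, 0.1573.
spectral radius ρ = 0.6346; 0.6346 < 1: convergent.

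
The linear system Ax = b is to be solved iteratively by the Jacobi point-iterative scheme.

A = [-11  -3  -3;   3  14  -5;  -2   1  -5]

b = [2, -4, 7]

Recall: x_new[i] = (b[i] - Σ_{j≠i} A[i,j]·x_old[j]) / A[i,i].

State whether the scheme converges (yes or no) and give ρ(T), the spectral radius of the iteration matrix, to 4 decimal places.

yes, ρ = 0.5723

Write A = D+L+U with D = diag(-11, 14, -5).
Jacobi: T = -D⁻¹(L+U), T[1,2] = -(-5)/(14) = +0.3571; T[1,1] = 0.
  T[0,:] = [+0.0000, -0.2727, -0.2727]
  T[1,:] = [-0.2143, +0.0000, +0.3571]
  T[2,:] = [-0.4000, +0.2000, +0.0000]
eigenvalue magnitudes: 0.5723, 0.2975, 0.2975.
ρ(T) = max|λ| = 0.5723; 0.5723 < 1: convergent.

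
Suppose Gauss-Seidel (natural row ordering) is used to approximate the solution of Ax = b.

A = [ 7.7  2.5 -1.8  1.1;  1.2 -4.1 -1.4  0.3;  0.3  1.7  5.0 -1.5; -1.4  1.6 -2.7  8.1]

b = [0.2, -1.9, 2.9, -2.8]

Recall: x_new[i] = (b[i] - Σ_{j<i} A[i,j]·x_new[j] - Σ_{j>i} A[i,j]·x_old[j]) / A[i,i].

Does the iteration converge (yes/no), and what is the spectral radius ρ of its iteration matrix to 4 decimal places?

yes, ρ = 0.2561

Write A = D+L+U with D = diag(7.7, -4.1, 5, 8.1).
GS T = -(D+L)⁻¹U: row 0 first, T[0,1] = -(2.5)/(7.7) = -0.3247; later rows by forward substitution.
  T[0,:] = [+0.0000, -0.3247, +0.2338, -0.1429]
  T[1,:] = [+0.0000, -0.0950, -0.2730, +0.0314]
  T[2,:] = [+0.0000, +0.0518, +0.0788, +0.2979]
  T[3,:] = [+0.0000, -0.0201, +0.1206, +0.0684]
eigenvalue magnitudes: 0.2561, 0.1498, 0.1498, 0.0000.
ρ(T) = max|λ| = 0.2561; 0.2561 < 1: convergent.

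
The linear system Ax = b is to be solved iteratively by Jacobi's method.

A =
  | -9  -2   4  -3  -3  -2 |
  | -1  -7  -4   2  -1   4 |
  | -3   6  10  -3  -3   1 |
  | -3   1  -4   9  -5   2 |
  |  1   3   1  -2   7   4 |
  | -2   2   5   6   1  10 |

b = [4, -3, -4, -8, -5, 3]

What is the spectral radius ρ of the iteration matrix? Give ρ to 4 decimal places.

Split A = D + L + U, D = diag(-9, -7, 10, 9, 7, 10).
Jacobi T = -D⁻¹(L+U): T[0,2] = -(4)/(-9) = +0.4444; T[0,0] = 0.
  T[0,:] = [+0.0000, -0.2222, +0.4444, -0.3333, -0.3333, -0.2222]
  T[1,:] = [-0.1429, +0.0000, -0.5714, +0.2857, -0.1429, +0.5714]
  T[2,:] = [+0.3000, -0.6000, +0.0000, +0.3000, +0.3000, -0.1000]
  T[3,:] = [+0.3333, -0.1111, +0.4444, +0.0000, +0.5556, -0.2222]
  T[4,:] = [-0.1429, -0.4286, -0.1429, +0.2857, +0.0000, -0.5714]
  T[5,:] = [+0.2000, -0.2000, -0.5000, -0.6000, -0.1000, +0.0000]
|eigenvalues of T|: 1.1711, 0.7942, 0.7028, 0.7028, 0.3768, 0.0860.
spectral radius ρ = 1.1711; 1.1711 > 1 ⇒ diverges.

1.1711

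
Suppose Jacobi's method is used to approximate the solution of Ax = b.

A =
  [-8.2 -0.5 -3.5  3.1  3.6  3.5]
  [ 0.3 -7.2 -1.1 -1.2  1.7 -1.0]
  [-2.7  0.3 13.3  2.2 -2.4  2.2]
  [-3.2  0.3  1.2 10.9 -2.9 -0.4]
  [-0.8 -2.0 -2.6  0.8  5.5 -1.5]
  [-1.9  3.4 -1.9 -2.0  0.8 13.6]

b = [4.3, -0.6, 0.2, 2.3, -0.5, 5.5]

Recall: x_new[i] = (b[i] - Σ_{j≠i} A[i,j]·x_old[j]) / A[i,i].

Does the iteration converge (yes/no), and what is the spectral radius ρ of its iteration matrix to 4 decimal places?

yes, ρ = 0.5659

A = D + L + U where D = diag(-8.2, -7.2, 13.3, 10.9, 5.5, 13.6).
Jacobi: T = -D⁻¹(L+U), T[3,1] = -(0.3)/(10.9) = -0.0275; T[3,3] = 0.
  T[0,:] = [+0.0000 -0.0610 -0.4268 +0.3780 +0.4390 +0.4268]
  T[1,:] = [+0.0417 +0.0000 -0.1528 -0.1667 +0.2361 -0.1389]
  T[2,:] = [+0.2030 -0.0226 +0.0000 -0.1654 +0.1805 -0.1654]
  T[3,:] = [+0.2936 -0.0275 -0.1101 +0.0000 +0.2661 +0.0367]
  T[4,:] = [+0.1455 +0.3636 +0.4727 -0.1455 +0.0000 +0.2727]
  T[5,:] = [+0.1397 -0.2500 +0.1397 +0.1471 -0.0588 +0.0000]
eigenvalue magnitudes: 0.5659, 0.4261, 0.4261, 0.2852, 0.0713, 0.0713.
ρ = 0.5659; 0.5659 < 1, so it converges for any x₀.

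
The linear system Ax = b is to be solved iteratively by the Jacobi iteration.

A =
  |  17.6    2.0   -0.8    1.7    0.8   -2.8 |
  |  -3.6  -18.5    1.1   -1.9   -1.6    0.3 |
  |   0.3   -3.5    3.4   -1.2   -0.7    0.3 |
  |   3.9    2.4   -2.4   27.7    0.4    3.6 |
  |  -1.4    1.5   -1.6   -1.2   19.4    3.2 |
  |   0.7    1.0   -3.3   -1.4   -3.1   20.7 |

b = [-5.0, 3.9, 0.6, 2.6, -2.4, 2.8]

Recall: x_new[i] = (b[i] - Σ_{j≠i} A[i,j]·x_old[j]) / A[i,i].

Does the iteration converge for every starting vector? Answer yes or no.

yes

A = D + L + U where D = diag(17.6, -18.5, 3.4, 27.7, 19.4, 20.7).
T_J = -D⁻¹(L+U): T[5,3] = -(-1.4)/(20.7) = +0.0676; T[5,5] = 0.
  T[0,:] = [+0.0000 -0.1136 +0.0455 -0.0966 -0.0455 +0.1591]
  T[1,:] = [-0.1946 +0.0000 +0.0595 -0.1027 -0.0865 +0.0162]
  T[2,:] = [-0.0882 +1.0294 +0.0000 +0.3529 +0.2059 -0.0882]
  T[3,:] = [-0.1408 -0.0866 +0.0866 +0.0000 -0.0144 -0.1300]
  T[4,:] = [+0.0722 -0.0773 +0.0825 +0.0619 +0.0000 -0.1649]
  T[5,:] = [-0.0338 -0.0483 +0.1594 +0.0676 +0.1498 +0.0000]
eigenvalue magnitudes: 0.4719, 0.2893, 0.2893, 0.1473, 0.1473, 0.0245.
spectral radius ρ = 0.4719; 0.4719 < 1, so it converges for any x₀.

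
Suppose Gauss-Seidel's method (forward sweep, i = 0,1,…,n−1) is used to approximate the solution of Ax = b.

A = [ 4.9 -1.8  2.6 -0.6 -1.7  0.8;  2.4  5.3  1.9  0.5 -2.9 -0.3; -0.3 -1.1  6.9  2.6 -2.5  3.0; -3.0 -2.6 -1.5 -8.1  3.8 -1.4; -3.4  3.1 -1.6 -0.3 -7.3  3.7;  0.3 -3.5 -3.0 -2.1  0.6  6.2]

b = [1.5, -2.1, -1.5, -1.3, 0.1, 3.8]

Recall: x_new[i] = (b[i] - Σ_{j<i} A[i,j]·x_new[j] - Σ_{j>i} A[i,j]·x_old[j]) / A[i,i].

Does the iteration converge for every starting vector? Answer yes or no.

Diagonal D = diag(4.9, 5.3, 6.9, -8.1, -7.3, 6.2); L, U strict lower/upper.
GS T = -(D+L)⁻¹U: row 0 first, T[0,2] = -(2.6)/(4.9) = -0.5306; later rows by forward substitution.
  T[0,:] = [+0.0000 +0.3673 -0.5306 +0.1224 +0.3469 -0.1633]
  T[1,:] = [+0.0000 -0.1663 -0.1182 -0.1498 +0.3901 +0.1305]
  T[2,:] = [+0.0000 -0.0105 -0.0419 -0.3954 +0.4396 -0.4211]
  T[3,:] = [+0.0000 -0.0807 +0.2422 +0.0759 +0.1340 -0.0763]
  T[4,:] = [+0.0000 -0.2361 +0.1962 -0.0371 -0.0978 +0.7337]
  T[5,:] = [+0.0000 -0.1213 +0.0017 -0.2525 +0.4710 -0.2190]
|λ(T)| sorted: 0.8214, 0.2426, 0.2426, 0.1087, 0.1087, 0.0000.
spectral radius ρ = 0.8214; 0.8214 < 1, so it converges for any x₀.

yes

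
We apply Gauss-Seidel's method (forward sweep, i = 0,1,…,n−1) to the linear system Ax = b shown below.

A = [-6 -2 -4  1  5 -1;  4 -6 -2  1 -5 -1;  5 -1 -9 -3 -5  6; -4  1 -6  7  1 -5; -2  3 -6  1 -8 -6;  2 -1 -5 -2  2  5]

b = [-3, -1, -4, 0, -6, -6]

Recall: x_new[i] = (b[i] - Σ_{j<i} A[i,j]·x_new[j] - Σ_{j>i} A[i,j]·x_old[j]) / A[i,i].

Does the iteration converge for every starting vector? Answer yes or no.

no

A = D + L + U where D = diag(-6, -6, -9, 7, -8, 5).
GS T = -(D+L)⁻¹U: row 0 first, T[0,4] = -(5)/(-6) = +0.8333; later rows by forward substitution.
  T[0,:] = [+0.0000  -0.3333  -0.6667  +0.1667  +0.8333  -0.1667]
  T[1,:] = [+0.0000  -0.2222  -0.7778  +0.2778  -0.2778  -0.2778]
  T[2,:] = [+0.0000  -0.1605  -0.2840  -0.2716  -0.0617  +0.6049]
  T[3,:] = [+0.0000  -0.2963  -0.5132  -0.1772  +0.3201  +1.1772]
  T[4,:] = [+0.0000  +0.0833  +0.0238  +0.2440  -0.2262  -1.1190]
  T[5,:] = [+0.0000  -0.2235  -0.3877  -0.4512  -0.2321  +1.5346]
|roots of det(T-λI)|: 1.3323, 0.5742, 0.2320, 0.0946, 0.0946, 0.0000.
ρ = 1.3323; 1.3323 > 1: divergent.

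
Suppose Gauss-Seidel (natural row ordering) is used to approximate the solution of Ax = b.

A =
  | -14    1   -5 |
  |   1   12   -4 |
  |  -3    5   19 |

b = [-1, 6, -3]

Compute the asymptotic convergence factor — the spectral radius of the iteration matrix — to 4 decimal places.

A = D + L + U where D = diag(-14, 12, 19).
Gauss-Seidel: T = -(D+L)⁻¹U, row 0 first, T[0,1] = -(1)/(-14) = +0.0714; later rows by forward substitution.
  T[0,:] = [+0.0000 +0.0714 -0.3571]
  T[1,:] = [+0.0000 -0.0060 +0.3631]
  T[2,:] = [+0.0000 +0.0128 -0.1519]
|roots of det(T-λI)|: 0.1789, 0.0210, 0.0000.
ρ(T) = max|λ| = 0.1789; 0.1789 < 1 ⇒ converges.

0.1789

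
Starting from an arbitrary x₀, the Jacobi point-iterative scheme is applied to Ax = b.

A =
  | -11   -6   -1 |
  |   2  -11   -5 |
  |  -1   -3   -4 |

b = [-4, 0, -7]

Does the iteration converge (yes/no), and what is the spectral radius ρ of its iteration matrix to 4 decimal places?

A = D + L + U where D = diag(-11, -11, -4).
Jacobi T = -D⁻¹(L+U): T[1,2] = -(-5)/(-11) = -0.4545; T[1,1] = 0.
  T[0,:] = [+0.0000, -0.5455, -0.0909]
  T[1,:] = [+0.1818, +0.0000, -0.4545]
  T[2,:] = [-0.2500, -0.7500, +0.0000]
|eigenvalues of T|: 0.5903, 0.3510, 0.2393.
ρ(T) = max|λ| = 0.5903; 0.5903 < 1, so it converges for any x₀.

yes, ρ = 0.5903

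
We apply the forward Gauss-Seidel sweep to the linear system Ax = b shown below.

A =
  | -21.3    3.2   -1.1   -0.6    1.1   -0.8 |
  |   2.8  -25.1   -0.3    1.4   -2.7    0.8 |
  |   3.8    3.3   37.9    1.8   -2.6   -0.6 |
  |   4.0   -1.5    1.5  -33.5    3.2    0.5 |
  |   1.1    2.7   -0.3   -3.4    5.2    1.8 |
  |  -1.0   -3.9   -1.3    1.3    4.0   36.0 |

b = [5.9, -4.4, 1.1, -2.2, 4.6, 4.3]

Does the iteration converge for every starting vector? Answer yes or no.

yes

Split A = D + L + U, D = diag(-21.3, -25.1, 37.9, -33.5, 5.2, 36).
Gauss-Seidel: T = -(D+L)⁻¹U, row 0 first, T[0,1] = -(3.2)/(-21.3) = +0.1502; later rows by forward substitution.
  T[0,:] = [+0.0000, +0.1502, -0.0516, -0.0282, +0.0516, -0.0376]
  T[1,:] = [+0.0000, +0.0168, -0.0177, +0.0526, -0.1018, +0.0277]
  T[2,:] = [+0.0000, -0.0165, +0.0067, -0.0493, +0.0723, +0.0172]
  T[3,:] = [+0.0000, +0.0164, -0.0051, -0.0079, +0.1095, +0.0100]
  T[4,:] = [+0.0000, -0.0307, +0.0172, -0.0294, +0.1177, -0.3451]
  T[5,:] = [+0.0000, +0.0082, -0.0048, +0.0067, -0.0240, +0.0406]
moduli |λ_i(T)| = 0.1857, 0.0516, 0.0348, 0.0348, 0.0067, 0.0000.
spectral radius ρ = 0.1857; 0.1857 < 1: convergent.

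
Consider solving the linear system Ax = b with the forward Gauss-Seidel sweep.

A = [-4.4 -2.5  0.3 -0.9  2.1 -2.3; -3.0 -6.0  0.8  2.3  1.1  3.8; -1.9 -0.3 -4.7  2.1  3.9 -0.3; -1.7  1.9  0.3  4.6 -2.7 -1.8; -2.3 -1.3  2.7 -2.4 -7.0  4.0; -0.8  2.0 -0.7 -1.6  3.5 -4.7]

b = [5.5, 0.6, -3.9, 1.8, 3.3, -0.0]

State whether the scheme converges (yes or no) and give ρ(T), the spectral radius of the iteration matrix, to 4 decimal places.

Split A = D + L + U, D = diag(-4.4, -6, -4.7, 4.6, -7, -4.7).
GS T = -(D+L)⁻¹U: row 0 first, T[0,5] = -(-2.3)/(-4.4) = -0.5227; later rows by forward substitution.
  T[0,:] = [+0.0000  -0.5682  +0.0682  -0.2045  +0.4773  -0.5227]
  T[1,:] = [+0.0000  +0.2841  +0.0992  +0.4856  -0.0553  +0.8947]
  T[2,:] = [+0.0000  +0.2116  -0.0339  +0.4985  +0.6404  +0.0904]
  T[3,:] = [+0.0000  -0.3411  -0.0136  -0.3087  +0.7444  -0.1773]
  T[4,:] = [+0.0000  +0.3325  -0.0493  +0.2751  -0.1548  +0.6727]
  T[5,:] = [+0.0000  +0.5498  +0.0036  +0.4772  -0.5688  +1.0175]
|λ(T)| sorted: 1.1721, 0.3501, 0.3209, 0.3209, 0.0457, 0.0000.
ρ = 1.1721; 1.1721 > 1: divergent.

no, ρ = 1.1721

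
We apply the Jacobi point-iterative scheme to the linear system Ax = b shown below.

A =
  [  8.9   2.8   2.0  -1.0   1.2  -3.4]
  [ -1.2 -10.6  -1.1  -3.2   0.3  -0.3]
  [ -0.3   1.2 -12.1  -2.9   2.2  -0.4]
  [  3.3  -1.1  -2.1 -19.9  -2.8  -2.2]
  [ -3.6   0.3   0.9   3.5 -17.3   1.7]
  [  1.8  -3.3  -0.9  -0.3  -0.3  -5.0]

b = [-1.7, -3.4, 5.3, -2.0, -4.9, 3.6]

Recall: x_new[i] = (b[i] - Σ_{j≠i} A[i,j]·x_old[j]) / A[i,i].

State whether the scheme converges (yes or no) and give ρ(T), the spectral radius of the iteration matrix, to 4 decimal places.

yes, ρ = 0.5910

Write A = D+L+U with D = diag(8.9, -10.6, -12.1, -19.9, -17.3, -5).
Jacobi T = -D⁻¹(L+U): T[1,5] = -(-0.3)/(-10.6) = -0.0283; T[1,1] = 0.
  T[0,:] = [+0.0000 -0.3146 -0.2247 +0.1124 -0.1348 +0.3820]
  T[1,:] = [-0.1132 +0.0000 -0.1038 -0.3019 +0.0283 -0.0283]
  T[2,:] = [-0.0248 +0.0992 +0.0000 -0.2397 +0.1818 -0.0331]
  T[3,:] = [+0.1658 -0.0553 -0.1055 +0.0000 -0.1407 -0.1106]
  T[4,:] = [-0.2081 +0.0173 +0.0520 +0.2023 +0.0000 +0.0983]
  T[5,:] = [+0.3600 -0.6600 -0.1800 -0.0600 -0.0600 +0.0000]
moduli |λ_i(T)| = 0.5910, 0.4864, 0.1929, 0.1929, 0.1483, 0.1483.
spectral radius ρ = 0.5910; 0.5910 < 1 ⇒ converges.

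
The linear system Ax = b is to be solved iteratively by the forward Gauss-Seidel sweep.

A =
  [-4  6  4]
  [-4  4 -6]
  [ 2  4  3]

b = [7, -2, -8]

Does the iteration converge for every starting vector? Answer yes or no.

no

Split A = D + L + U, D = diag(-4, 4, 3).
GS T = -(D+L)⁻¹U: row 0 first, T[0,2] = -(4)/(-4) = +1.0000; later rows by forward substitution.
  T[0,:] = [+0.0000, +1.5000, +1.0000]
  T[1,:] = [+0.0000, +1.5000, +2.5000]
  T[2,:] = [+0.0000, -3.0000, -4.0000]
eigenvalue magnitudes: 1.5000, 1.0000, 0.0000.
ρ(T) = max|λ| = 1.5000; 1.5000 > 1: divergent.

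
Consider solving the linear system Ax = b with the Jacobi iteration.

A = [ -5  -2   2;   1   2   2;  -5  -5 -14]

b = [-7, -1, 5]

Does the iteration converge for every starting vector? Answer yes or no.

yes

Split A = D + L + U, D = diag(-5, 2, -14).
T_J = -D⁻¹(L+U): T[1,2] = -(2)/(2) = -1.0000; T[1,1] = 0.
  T[0,:] = [+0.0000 -0.4000 +0.4000]
  T[1,:] = [-0.5000 +0.0000 -1.0000]
  T[2,:] = [-0.3571 -0.3571 +0.0000]
|λ(T)| sorted: 0.7169, 0.5283, 0.1886.
ρ = 0.7169; 0.7169 < 1 ⇒ converges.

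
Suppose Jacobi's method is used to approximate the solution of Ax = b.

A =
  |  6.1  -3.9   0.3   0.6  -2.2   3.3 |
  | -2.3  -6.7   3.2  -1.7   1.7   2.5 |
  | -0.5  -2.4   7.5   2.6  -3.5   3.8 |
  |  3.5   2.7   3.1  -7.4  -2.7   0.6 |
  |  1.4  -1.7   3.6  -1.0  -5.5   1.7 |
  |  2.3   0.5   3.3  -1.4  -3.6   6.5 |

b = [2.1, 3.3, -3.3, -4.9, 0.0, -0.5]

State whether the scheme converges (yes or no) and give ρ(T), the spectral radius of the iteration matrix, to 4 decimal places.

no, ρ = 1.2238

Let D = diag(6.1, -6.7, 7.5, -7.4, -5.5, 6.5); L, U the strict triangles.
Jacobi T = -D⁻¹(L+U): T[3,1] = -(2.7)/(-7.4) = +0.3649; T[3,3] = 0.
  T[0,:] = [+0.0000, +0.6393, -0.0492, -0.0984, +0.3607, -0.5410]
  T[1,:] = [-0.3433, +0.0000, +0.4776, -0.2537, +0.2537, +0.3731]
  T[2,:] = [+0.0667, +0.3200, +0.0000, -0.3467, +0.4667, -0.5067]
  T[3,:] = [+0.4730, +0.3649, +0.4189, +0.0000, -0.3649, +0.0811]
  T[4,:] = [+0.2545, -0.3091, +0.6545, -0.1818, +0.0000, +0.3091]
  T[5,:] = [-0.3538, -0.0769, -0.5077, +0.2154, +0.5538, +0.0000]
|roots of det(T-λI)|: 1.2238, 0.6454, 0.6454, 0.4612, 0.4612, 0.1464.
ρ = 1.2238; 1.2238 > 1, so it fails to converge.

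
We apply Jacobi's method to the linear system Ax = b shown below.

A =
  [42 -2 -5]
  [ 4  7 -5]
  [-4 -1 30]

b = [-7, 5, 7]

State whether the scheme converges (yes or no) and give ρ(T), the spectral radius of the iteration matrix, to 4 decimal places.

Split A = D + L + U, D = diag(42, 7, 30).
Jacobi T = -D⁻¹(L+U): T[1,2] = -(-5)/(7) = +0.7143; T[1,1] = 0.
  T[0,:] = [+0.0000  +0.0476  +0.1190]
  T[1,:] = [-0.5714  +0.0000  +0.7143]
  T[2,:] = [+0.1333  +0.0333  +0.0000]
|eigenvalues of T|: 0.1625, 0.1181, 0.1181.
ρ = 0.1625; 0.1625 < 1: convergent.

yes, ρ = 0.1625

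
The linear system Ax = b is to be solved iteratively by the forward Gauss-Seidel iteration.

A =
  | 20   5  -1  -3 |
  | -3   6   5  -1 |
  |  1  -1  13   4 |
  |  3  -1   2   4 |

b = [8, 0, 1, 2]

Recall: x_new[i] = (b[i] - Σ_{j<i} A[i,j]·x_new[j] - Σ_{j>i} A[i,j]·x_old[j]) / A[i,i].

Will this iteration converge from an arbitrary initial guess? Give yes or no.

yes

A = D + L + U where D = diag(20, 6, 13, 4).
Gauss-Seidel: T = -(D+L)⁻¹U, row 0 first, T[0,3] = -(-3)/(20) = +0.1500; later rows by forward substitution.
  T[0,:] = [+0.0000, -0.2500, +0.0500, +0.1500]
  T[1,:] = [+0.0000, -0.1250, -0.8083, +0.2417]
  T[2,:] = [+0.0000, +0.0096, -0.0660, -0.3006]
  T[3,:] = [+0.0000, +0.1514, -0.2066, +0.0982]
eigenvalue magnitudes: 0.4204, 0.3382, 0.3382, 0.0000.
ρ(T) = max|λ| = 0.4204; 0.4204 < 1: convergent.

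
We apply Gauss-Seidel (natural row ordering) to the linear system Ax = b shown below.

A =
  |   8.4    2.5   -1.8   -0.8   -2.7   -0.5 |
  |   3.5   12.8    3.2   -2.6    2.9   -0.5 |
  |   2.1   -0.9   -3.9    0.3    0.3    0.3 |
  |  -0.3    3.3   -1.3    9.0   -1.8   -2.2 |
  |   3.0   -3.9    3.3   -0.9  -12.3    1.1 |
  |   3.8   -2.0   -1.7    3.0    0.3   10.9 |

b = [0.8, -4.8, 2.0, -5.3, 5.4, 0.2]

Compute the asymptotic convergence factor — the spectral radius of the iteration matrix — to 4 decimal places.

0.5757

Let D = diag(8.4, 12.8, -3.9, 9, -12.3, 10.9); L, U the strict triangles.
Gauss-Seidel: T = -(D+L)⁻¹U, row 0 first, T[0,4] = -(-2.7)/(8.4) = +0.3214; later rows by forward substitution.
  T[0,:] = [+0.0000 -0.2976 +0.2143 +0.0952 +0.3214 +0.0595]
  T[1,:] = [+0.0000 +0.0814 -0.3086 +0.1771 -0.3145 +0.0228]
  T[2,:] = [+0.0000 -0.1790 +0.1866 +0.0873 +0.3226 +0.1037]
  T[3,:] = [+0.0000 -0.0656 +0.1472 -0.0491 +0.3726 +0.2531]
  T[4,:] = [+0.0000 -0.1416 +0.1894 -0.0059 +0.2374 +0.1060]
  T[5,:] = [+0.0000 +0.1127 -0.1480 +0.0266 -0.2285 -0.0730]
eigenvalue magnitudes: 0.5757, 0.1720, 0.0722, 0.0707, 0.0707, 0.0000.
spectral radius ρ = 0.5757; 0.5757 < 1, so it converges for any x₀.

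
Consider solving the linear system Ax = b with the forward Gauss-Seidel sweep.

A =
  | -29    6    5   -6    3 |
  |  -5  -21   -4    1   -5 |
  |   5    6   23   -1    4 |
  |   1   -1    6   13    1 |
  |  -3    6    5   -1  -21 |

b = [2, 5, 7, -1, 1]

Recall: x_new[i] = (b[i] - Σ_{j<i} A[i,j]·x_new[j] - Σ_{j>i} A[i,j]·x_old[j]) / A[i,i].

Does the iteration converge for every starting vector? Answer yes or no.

yes

Write A = D+L+U with D = diag(-29, -21, 23, 13, -21).
Gauss-Seidel: T = -(D+L)⁻¹U, row 0 first, T[0,1] = -(6)/(-29) = +0.2069; later rows by forward substitution.
  T[0,:] = [+0.0000 +0.2069 +0.1724 -0.2069 +0.1034]
  T[1,:] = [+0.0000 -0.0493 -0.2315 +0.0969 -0.2627]
  T[2,:] = [+0.0000 -0.0321 +0.0229 +0.0632 -0.1279]
  T[3,:] = [+0.0000 -0.0049 -0.0416 -0.0058 -0.0461]
  T[4,:] = [+0.0000 -0.0510 -0.0833 +0.0726 -0.1181]
|roots of det(T-λI)|: 0.2440, 0.0666, 0.0503, 0.0230, 0.0000.
ρ = 0.2440; 0.2440 < 1, so it converges for any x₀.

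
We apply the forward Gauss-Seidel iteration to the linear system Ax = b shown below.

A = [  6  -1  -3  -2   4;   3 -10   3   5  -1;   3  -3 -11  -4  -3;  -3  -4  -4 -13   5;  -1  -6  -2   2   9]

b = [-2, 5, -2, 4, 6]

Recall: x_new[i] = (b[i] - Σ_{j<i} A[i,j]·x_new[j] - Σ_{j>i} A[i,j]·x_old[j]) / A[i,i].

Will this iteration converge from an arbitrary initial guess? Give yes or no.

Split A = D + L + U, D = diag(6, -10, -11, -13, 9).
Gauss-Seidel: T = -(D+L)⁻¹U, row 0 first, T[0,1] = -(-1)/(6) = +0.1667; later rows by forward substitution.
  T[0,:] = [+0.0000 +0.1667 +0.5000 +0.3333 -0.6667]
  T[1,:] = [+0.0000 +0.0500 +0.4500 +0.6000 -0.3000]
  T[2,:] = [+0.0000 +0.0318 +0.0136 -0.4364 -0.3727]
  T[3,:] = [+0.0000 -0.0636 -0.2580 -0.1273 +0.7455]
  T[4,:] = [+0.0000 +0.0731 +0.4159 +0.3684 -0.5226]
|roots of det(T-λI)|: 0.8488, 0.2573, 0.2573, 0.0138, 0.0000.
ρ(T) = max|λ| = 0.8488; 0.8488 < 1 ⇒ converges.

yes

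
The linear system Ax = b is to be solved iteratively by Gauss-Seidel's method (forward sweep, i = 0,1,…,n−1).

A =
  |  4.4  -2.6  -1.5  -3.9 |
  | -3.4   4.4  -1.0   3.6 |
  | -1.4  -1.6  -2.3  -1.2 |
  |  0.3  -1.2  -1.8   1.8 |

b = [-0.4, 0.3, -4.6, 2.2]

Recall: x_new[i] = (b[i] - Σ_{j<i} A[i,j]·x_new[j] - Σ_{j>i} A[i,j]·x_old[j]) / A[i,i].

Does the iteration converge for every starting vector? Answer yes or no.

no

Write A = D+L+U with D = diag(4.4, 4.4, -2.3, 1.8).
GS T = -(D+L)⁻¹U: row 0 first, T[0,2] = -(-1.5)/(4.4) = +0.3409; later rows by forward substitution.
  T[0,:] = [+0.0000 +0.5909 +0.3409 +0.8864]
  T[1,:] = [+0.0000 +0.4566 +0.4907 -0.1333]
  T[2,:] = [+0.0000 -0.6773 -0.5489 -0.9686]
  T[3,:] = [+0.0000 -0.4714 -0.2786 -1.2051]
|eigenvalues of T|: 1.3917, 0.1502, 0.0559, 0.0000.
ρ = 1.3917; 1.3917 > 1 ⇒ diverges.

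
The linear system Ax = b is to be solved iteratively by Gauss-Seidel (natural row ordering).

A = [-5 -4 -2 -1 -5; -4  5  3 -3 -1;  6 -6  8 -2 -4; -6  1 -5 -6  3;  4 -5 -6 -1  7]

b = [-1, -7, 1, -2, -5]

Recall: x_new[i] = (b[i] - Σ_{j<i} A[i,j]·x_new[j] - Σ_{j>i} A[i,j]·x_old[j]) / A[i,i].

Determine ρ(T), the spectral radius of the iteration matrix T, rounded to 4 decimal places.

Diagonal D = diag(-5, 5, 8, -6, 7); L, U strict lower/upper.
GS T = -(D+L)⁻¹U: row 0 first, T[0,1] = -(-4)/(-5) = -0.8000; later rows by forward substitution.
  T[0,:] = [+0.0000  -0.8000  -0.4000  -0.2000  -1.0000]
  T[1,:] = [+0.0000  -0.6400  -0.9200  +0.4400  -0.6000]
  T[2,:] = [+0.0000  +0.1200  -0.3900  +0.7300  +0.8000]
  T[3,:] = [+0.0000  +0.5933  +0.5717  -0.3350  +0.7333]
  T[4,:] = [+0.0000  +0.1876  -0.6812  +1.0064  +0.9333]
|eigenvalues of T|: 1.4499, 0.7935, 0.3184, 0.0936, 0.0000.
spectral radius ρ = 1.4499; 1.4499 > 1, so it fails to converge.

1.4499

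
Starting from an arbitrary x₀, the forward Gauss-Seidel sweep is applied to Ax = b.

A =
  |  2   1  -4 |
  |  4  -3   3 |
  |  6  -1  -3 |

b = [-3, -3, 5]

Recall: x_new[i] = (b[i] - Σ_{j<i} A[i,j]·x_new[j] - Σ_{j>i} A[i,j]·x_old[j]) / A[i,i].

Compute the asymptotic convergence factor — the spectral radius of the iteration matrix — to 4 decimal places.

A = D + L + U where D = diag(2, -3, -3).
Gauss-Seidel: T = -(D+L)⁻¹U, row 0 first, T[0,2] = -(-4)/(2) = +2.0000; later rows by forward substitution.
  T[0,:] = [+0.0000 -0.5000 +2.0000]
  T[1,:] = [+0.0000 -0.6667 +3.6667]
  T[2,:] = [+0.0000 -0.7778 +2.7778]
|roots of det(T-λI)|: 1.3935, 0.7176, 0.0000.
ρ(T) = max|λ| = 1.3935; 1.3935 > 1, so it fails to converge.

1.3935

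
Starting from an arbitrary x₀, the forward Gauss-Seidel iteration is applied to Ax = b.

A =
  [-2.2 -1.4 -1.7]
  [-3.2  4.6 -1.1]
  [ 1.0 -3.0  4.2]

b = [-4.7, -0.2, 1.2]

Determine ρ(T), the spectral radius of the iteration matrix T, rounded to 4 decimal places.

0.5391

A = D + L + U where D = diag(-2.2, 4.6, 4.2).
T_GS = -(D+L)⁻¹U: row 0 first, T[0,2] = -(-1.7)/(-2.2) = -0.7727; later rows by forward substitution.
  T[0,:] = [+0.0000 -0.6364 -0.7727]
  T[1,:] = [+0.0000 -0.4427 -0.2984]
  T[2,:] = [+0.0000 -0.1647 -0.0292]
|λ(T)| sorted: 0.5391, 0.0672, 0.0000.
ρ(T) = max|λ| = 0.5391; 0.5391 < 1 ⇒ converges.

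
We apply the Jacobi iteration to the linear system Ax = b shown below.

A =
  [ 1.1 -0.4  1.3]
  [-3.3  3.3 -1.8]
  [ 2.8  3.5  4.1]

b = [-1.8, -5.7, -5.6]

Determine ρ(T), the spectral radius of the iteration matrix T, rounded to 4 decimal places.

1.1977

Split A = D + L + U, D = diag(1.1, 3.3, 4.1).
Jacobi: T = -D⁻¹(L+U), T[1,2] = -(-1.8)/(3.3) = +0.5455; T[1,1] = 0.
  T[0,:] = [+0.0000, +0.3636, -1.1818]
  T[1,:] = [+1.0000, +0.0000, +0.5455]
  T[2,:] = [-0.6829, -0.8537, +0.0000]
moduli |λ_i(T)| = 1.1977, 0.8540, 0.8540.
ρ(T) = max|λ| = 1.1977; 1.1977 > 1: divergent.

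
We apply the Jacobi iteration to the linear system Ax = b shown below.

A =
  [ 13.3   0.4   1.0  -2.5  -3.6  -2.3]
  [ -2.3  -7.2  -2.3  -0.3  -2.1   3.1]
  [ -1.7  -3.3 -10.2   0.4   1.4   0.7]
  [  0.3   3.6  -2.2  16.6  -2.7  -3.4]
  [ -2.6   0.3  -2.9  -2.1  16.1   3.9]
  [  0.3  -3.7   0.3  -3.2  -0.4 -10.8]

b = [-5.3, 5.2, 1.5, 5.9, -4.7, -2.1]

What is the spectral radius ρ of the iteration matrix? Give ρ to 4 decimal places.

Write A = D+L+U with D = diag(13.3, -7.2, -10.2, 16.6, 16.1, -10.8).
Jacobi T = -D⁻¹(L+U): T[2,3] = -(0.4)/(-10.2) = +0.0392; T[2,2] = 0.
  T[0,:] = [+0.0000, -0.0301, -0.0752, +0.1880, +0.2707, +0.1729]
  T[1,:] = [-0.3194, +0.0000, -0.3194, -0.0417, -0.2917, +0.4306]
  T[2,:] = [-0.1667, -0.3235, +0.0000, +0.0392, +0.1373, +0.0686]
  T[3,:] = [-0.0181, -0.2169, +0.1325, +0.0000, +0.1627, +0.2048]
  T[4,:] = [+0.1615, -0.0186, +0.1801, +0.1304, +0.0000, -0.2422]
  T[5,:] = [+0.0278, -0.3426, +0.0278, -0.2963, -0.0370, +0.0000]
|eigenvalues of T|: 0.5195, 0.4267, 0.4267, 0.3082, 0.1750, 0.1330.
ρ(T) = max|λ| = 0.5195; 0.5195 < 1 ⇒ converges.

0.5195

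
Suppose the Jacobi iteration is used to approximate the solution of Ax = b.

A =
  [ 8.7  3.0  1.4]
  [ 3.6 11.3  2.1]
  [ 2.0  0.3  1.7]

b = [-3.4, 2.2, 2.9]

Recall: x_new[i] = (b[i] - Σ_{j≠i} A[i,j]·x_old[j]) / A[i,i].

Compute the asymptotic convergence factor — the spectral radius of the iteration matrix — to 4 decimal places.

0.6759

Diagonal D = diag(8.7, 11.3, 1.7); L, U strict lower/upper.
T_J = -D⁻¹(L+U): T[1,2] = -(2.1)/(11.3) = -0.1858; T[1,1] = 0.
  T[0,:] = [+0.0000, -0.3448, -0.1609]
  T[1,:] = [-0.3186, +0.0000, -0.1858]
  T[2,:] = [-1.1765, -0.1765, +0.0000]
eigenvalue magnitudes: 0.6759, 0.3534, 0.3534.
spectral radius ρ = 0.6759; 0.6759 < 1: convergent.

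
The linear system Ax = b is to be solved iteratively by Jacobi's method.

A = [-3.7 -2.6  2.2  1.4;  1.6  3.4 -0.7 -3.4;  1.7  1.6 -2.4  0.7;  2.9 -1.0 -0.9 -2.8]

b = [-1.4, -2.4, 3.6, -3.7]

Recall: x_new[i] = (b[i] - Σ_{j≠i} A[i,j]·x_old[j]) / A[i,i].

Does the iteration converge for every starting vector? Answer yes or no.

Diagonal D = diag(-3.7, 3.4, -2.4, -2.8); L, U strict lower/upper.
T_J = -D⁻¹(L+U): T[1,2] = -(-0.7)/(3.4) = +0.2059; T[1,1] = 0.
  T[0,:] = [+0.0000 -0.7027 +0.5946 +0.3784]
  T[1,:] = [-0.4706 +0.0000 +0.2059 +1.0000]
  T[2,:] = [+0.7083 +0.6667 +0.0000 +0.2917]
  T[3,:] = [+1.0357 -0.3571 -0.3214 +0.0000]
|λ(T)| sorted: 1.4028, 0.8065, 0.8065, 0.7695.
ρ = 1.4028; 1.4028 > 1: divergent.

no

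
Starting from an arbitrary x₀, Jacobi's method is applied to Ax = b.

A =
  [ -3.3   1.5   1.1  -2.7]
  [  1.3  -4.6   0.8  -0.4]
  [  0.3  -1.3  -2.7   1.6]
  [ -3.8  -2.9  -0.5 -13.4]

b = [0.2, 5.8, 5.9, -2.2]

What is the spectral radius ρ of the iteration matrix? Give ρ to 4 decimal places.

0.6108

Diagonal D = diag(-3.3, -4.6, -2.7, -13.4); L, U strict lower/upper.
Jacobi T = -D⁻¹(L+U): T[1,2] = -(0.8)/(-4.6) = +0.1739; T[1,1] = 0.
  T[0,:] = [+0.0000 +0.4545 +0.3333 -0.8182]
  T[1,:] = [+0.2826 +0.0000 +0.1739 -0.0870]
  T[2,:] = [+0.1111 -0.4815 +0.0000 +0.5926]
  T[3,:] = [-0.2836 -0.2164 -0.0373 +0.0000]
moduli |λ_i(T)| = 0.6108, 0.3669, 0.3669, 0.1012.
ρ(T) = max|λ| = 0.6108; 0.6108 < 1, so it converges for any x₀.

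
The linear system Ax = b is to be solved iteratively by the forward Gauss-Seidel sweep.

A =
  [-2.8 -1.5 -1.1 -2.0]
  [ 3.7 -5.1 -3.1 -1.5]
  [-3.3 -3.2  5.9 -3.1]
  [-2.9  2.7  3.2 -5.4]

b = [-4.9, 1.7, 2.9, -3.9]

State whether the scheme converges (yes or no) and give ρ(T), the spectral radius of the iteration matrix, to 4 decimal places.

no, ρ = 1.5518

Let D = diag(-2.8, -5.1, 5.9, -5.4); L, U the strict triangles.
Gauss-Seidel: T = -(D+L)⁻¹U, row 0 first, T[0,3] = -(-2)/(-2.8) = -0.7143; later rows by forward substitution.
  T[0,:] = [+0.0000  -0.5357  -0.3929  -0.7143]
  T[1,:] = [+0.0000  -0.3887  -0.8929  -0.8123]
  T[2,:] = [+0.0000  -0.5104  -0.7040  -0.3147]
  T[3,:] = [+0.0000  -0.2091  -0.6526  -0.2090]
|eigenvalues of T|: 1.5518, 0.2433, 0.2433, 0.0000.
ρ = 1.5518; 1.5518 > 1 ⇒ diverges.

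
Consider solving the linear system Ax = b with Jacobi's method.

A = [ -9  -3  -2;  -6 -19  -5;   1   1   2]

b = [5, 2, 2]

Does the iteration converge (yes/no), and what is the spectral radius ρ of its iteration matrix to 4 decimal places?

Split A = D + L + U, D = diag(-9, -19, 2).
Jacobi T = -D⁻¹(L+U): T[2,0] = -(1)/(2) = -0.5000; T[2,2] = 0.
  T[0,:] = [+0.0000, -0.3333, -0.2222]
  T[1,:] = [-0.3158, +0.0000, -0.2632]
  T[2,:] = [-0.5000, -0.5000, +0.0000]
moduli |λ_i(T)| = 0.6811, 0.3477, 0.3333.
ρ(T) = max|λ| = 0.6811; 0.6811 < 1 ⇒ converges.

yes, ρ = 0.6811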